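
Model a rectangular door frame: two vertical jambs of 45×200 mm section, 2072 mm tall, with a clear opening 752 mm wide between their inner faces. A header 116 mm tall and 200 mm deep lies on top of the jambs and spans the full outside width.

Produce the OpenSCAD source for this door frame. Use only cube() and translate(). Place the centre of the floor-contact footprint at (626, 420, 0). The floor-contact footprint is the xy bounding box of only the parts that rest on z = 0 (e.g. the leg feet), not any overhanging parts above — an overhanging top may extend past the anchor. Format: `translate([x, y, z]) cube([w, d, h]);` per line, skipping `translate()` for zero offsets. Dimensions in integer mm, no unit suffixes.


translate([205, 320, 0]) cube([45, 200, 2072]);
translate([1002, 320, 0]) cube([45, 200, 2072]);
translate([205, 320, 2072]) cube([842, 200, 116]);


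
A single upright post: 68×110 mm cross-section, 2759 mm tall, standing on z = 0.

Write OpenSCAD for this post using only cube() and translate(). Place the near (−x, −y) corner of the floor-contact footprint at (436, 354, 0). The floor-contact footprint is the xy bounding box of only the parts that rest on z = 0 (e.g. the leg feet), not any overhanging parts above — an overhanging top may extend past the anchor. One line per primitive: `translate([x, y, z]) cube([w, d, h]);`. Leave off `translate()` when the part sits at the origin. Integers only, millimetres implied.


translate([436, 354, 0]) cube([68, 110, 2759]);


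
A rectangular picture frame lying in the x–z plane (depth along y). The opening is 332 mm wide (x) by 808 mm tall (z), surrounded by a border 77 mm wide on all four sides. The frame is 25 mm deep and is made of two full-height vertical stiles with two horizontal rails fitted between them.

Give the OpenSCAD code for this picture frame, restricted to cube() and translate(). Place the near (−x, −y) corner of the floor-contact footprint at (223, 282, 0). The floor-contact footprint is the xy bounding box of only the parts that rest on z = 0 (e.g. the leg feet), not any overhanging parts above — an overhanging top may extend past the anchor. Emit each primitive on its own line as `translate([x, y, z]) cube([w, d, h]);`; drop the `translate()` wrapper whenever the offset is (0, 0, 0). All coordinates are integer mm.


translate([223, 282, 0]) cube([77, 25, 962]);
translate([632, 282, 0]) cube([77, 25, 962]);
translate([300, 282, 0]) cube([332, 25, 77]);
translate([300, 282, 885]) cube([332, 25, 77]);


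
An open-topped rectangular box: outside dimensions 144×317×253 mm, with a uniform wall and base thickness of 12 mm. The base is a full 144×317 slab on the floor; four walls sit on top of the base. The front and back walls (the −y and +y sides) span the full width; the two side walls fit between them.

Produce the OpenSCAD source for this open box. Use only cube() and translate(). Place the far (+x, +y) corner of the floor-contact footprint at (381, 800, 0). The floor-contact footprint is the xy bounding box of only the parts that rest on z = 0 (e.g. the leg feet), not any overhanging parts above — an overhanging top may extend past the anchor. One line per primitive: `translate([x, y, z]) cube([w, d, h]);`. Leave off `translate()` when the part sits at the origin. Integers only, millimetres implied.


translate([237, 483, 0]) cube([144, 317, 12]);
translate([237, 483, 12]) cube([144, 12, 241]);
translate([237, 788, 12]) cube([144, 12, 241]);
translate([237, 495, 12]) cube([12, 293, 241]);
translate([369, 495, 12]) cube([12, 293, 241]);


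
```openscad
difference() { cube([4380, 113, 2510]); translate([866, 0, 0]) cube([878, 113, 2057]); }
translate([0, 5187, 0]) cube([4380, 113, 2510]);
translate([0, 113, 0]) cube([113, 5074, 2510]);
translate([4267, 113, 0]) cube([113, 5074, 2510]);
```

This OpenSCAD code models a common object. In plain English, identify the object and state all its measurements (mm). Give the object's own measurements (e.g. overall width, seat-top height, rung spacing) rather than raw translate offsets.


A single room: four walls, each 2510 mm tall and 113 mm thick, enclosing an outside footprint 4380×5300 mm (x × y), no floor or roof. The front and back walls (−y and +y sides) run the full x-width; the side walls fit between their inner faces. A door opening 878 mm wide and 2057 mm tall is cut through the front wall from the floor up, its −x edge 866 mm from the wall's −x end.


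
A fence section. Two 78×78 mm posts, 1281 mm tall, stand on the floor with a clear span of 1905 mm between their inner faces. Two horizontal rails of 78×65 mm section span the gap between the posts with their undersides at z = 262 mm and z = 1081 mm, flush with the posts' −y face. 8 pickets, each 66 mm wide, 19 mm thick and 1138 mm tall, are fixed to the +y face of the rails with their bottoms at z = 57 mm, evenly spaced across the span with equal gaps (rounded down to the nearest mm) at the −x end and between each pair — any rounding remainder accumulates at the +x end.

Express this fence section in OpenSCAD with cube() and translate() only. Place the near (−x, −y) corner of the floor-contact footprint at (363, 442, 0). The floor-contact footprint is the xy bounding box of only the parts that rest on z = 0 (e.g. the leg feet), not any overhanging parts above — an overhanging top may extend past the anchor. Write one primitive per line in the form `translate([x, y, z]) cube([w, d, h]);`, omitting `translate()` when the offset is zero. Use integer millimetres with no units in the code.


translate([363, 442, 0]) cube([78, 78, 1281]);
translate([2346, 442, 0]) cube([78, 78, 1281]);
translate([441, 442, 262]) cube([1905, 78, 65]);
translate([441, 442, 1081]) cube([1905, 78, 65]);
translate([594, 520, 57]) cube([66, 19, 1138]);
translate([813, 520, 57]) cube([66, 19, 1138]);
translate([1032, 520, 57]) cube([66, 19, 1138]);
translate([1251, 520, 57]) cube([66, 19, 1138]);
translate([1470, 520, 57]) cube([66, 19, 1138]);
translate([1689, 520, 57]) cube([66, 19, 1138]);
translate([1908, 520, 57]) cube([66, 19, 1138]);
translate([2127, 520, 57]) cube([66, 19, 1138]);


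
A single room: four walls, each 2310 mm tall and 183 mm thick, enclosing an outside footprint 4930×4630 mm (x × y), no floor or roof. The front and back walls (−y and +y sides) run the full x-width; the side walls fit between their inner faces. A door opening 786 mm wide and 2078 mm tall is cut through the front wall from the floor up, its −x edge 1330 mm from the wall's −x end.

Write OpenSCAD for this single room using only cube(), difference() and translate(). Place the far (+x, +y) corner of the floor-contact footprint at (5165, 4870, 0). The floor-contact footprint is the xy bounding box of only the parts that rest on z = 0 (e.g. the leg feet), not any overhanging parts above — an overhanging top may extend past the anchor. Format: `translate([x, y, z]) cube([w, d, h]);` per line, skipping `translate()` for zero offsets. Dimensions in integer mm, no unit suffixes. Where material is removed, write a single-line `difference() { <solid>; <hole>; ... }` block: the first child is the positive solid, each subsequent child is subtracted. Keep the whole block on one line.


difference() { translate([235, 240, 0]) cube([4930, 183, 2310]); translate([1565, 240, 0]) cube([786, 183, 2078]); }
translate([235, 4687, 0]) cube([4930, 183, 2310]);
translate([235, 423, 0]) cube([183, 4264, 2310]);
translate([4982, 423, 0]) cube([183, 4264, 2310]);


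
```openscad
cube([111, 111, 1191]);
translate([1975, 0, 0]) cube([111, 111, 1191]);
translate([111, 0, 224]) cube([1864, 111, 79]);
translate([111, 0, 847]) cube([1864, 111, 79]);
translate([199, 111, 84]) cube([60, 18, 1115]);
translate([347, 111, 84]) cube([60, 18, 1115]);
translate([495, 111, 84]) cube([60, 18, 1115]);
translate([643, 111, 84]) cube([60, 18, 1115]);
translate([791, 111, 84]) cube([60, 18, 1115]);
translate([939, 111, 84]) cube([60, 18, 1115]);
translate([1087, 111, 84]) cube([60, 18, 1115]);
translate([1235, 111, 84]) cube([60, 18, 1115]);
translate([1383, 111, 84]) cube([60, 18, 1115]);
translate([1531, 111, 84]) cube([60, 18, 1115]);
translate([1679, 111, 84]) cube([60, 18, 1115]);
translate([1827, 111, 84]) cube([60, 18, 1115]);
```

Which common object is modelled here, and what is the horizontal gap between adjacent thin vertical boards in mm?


A fence section. The picket gap is 88 mm.

Two posts, two rails, 12 pickets — a fence section. Span 1864 mm holds 12 pickets of 60 mm with 13 equal gaps: ⌊(1864 − 12·60) / 13⌋ = 88 mm.


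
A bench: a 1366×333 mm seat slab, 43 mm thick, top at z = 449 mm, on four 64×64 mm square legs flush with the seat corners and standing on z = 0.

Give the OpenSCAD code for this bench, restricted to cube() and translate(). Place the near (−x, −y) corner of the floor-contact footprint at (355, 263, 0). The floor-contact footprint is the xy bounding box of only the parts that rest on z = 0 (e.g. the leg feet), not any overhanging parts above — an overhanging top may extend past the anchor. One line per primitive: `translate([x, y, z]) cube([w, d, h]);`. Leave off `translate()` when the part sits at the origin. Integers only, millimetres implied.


translate([355, 263, 406]) cube([1366, 333, 43]);
translate([355, 263, 0]) cube([64, 64, 406]);
translate([355, 532, 0]) cube([64, 64, 406]);
translate([1657, 263, 0]) cube([64, 64, 406]);
translate([1657, 532, 0]) cube([64, 64, 406]);


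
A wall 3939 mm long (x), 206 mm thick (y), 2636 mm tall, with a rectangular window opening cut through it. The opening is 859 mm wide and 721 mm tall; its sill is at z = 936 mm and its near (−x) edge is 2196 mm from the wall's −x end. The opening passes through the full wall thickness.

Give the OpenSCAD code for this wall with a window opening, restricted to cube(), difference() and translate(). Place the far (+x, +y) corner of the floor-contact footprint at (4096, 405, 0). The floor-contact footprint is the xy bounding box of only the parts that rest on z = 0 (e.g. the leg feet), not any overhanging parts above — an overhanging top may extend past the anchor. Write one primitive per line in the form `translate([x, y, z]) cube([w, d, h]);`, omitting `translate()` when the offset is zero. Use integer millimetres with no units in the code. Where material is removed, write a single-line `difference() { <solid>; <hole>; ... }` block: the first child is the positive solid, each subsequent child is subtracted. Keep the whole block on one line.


difference() { translate([157, 199, 0]) cube([3939, 206, 2636]); translate([2353, 199, 936]) cube([859, 206, 721]); }


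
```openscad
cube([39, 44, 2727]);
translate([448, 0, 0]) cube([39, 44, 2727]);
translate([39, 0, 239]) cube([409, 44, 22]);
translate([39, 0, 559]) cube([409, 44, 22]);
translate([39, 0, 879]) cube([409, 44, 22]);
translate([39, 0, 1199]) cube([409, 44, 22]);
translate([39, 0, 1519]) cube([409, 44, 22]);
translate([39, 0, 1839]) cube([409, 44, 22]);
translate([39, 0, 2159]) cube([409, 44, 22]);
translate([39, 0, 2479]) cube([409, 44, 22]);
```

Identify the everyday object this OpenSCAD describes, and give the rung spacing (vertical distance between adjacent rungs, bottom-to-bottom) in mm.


A ladder. The rung spacing is 320 mm.

Two tall 39×44 posts with 8 short bars between them — a ladder. Adjacent rungs sit at z = 239 and z = 559, so the spacing is 559 − 239 = 320 mm.


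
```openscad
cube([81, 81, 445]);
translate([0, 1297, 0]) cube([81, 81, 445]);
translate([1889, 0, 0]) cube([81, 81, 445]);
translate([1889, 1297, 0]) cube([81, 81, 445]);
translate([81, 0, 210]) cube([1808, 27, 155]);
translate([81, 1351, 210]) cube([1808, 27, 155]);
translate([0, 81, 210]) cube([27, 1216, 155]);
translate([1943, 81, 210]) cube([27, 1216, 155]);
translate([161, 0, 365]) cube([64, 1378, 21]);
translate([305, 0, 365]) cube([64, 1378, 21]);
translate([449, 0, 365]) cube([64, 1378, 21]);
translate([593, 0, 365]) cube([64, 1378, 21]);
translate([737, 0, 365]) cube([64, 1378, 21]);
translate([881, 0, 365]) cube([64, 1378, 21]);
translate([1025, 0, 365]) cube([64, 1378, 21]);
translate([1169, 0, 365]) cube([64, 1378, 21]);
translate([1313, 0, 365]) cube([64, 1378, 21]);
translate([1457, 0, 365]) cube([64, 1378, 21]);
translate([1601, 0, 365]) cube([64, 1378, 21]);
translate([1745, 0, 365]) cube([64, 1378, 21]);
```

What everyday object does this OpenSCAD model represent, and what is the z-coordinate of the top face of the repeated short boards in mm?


A bed frame. The slat-top height is 386 mm.

Four posts, four rails, and a row of slats — a bed frame. Slats sit on the rails at z = 210 + 155 = 365; with slat thickness 21, the top is 386 mm.


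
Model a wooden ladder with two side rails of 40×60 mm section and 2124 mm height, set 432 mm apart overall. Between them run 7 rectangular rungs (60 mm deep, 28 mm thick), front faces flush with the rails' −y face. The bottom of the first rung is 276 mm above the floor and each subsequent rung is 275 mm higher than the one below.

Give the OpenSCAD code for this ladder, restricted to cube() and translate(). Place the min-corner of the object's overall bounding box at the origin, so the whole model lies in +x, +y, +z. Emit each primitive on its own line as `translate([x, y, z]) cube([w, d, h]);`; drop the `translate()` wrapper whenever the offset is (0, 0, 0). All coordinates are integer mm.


cube([40, 60, 2124]);
translate([392, 0, 0]) cube([40, 60, 2124]);
translate([40, 0, 276]) cube([352, 60, 28]);
translate([40, 0, 551]) cube([352, 60, 28]);
translate([40, 0, 826]) cube([352, 60, 28]);
translate([40, 0, 1101]) cube([352, 60, 28]);
translate([40, 0, 1376]) cube([352, 60, 28]);
translate([40, 0, 1651]) cube([352, 60, 28]);
translate([40, 0, 1926]) cube([352, 60, 28]);


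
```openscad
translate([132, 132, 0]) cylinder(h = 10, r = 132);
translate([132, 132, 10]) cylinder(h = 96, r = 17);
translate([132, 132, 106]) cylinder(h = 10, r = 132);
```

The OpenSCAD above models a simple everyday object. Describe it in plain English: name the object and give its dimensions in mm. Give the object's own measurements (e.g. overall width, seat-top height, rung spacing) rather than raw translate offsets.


A spool: two coaxial disc flanges of radius 132 mm and thickness 10 mm, joined by a core cylinder of radius 17 mm and height 96 mm. The lower flange rests on z = 0 and the three cylinders share a vertical axis.


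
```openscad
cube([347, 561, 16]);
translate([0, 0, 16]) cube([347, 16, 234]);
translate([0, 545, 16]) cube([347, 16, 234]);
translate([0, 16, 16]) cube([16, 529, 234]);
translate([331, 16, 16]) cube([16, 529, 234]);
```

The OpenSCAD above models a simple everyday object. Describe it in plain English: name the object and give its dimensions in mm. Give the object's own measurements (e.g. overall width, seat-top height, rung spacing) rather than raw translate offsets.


An open-topped rectangular box: outside dimensions 347×561×250 mm, with a uniform wall and base thickness of 16 mm. The base is a full 347×561 slab on the floor; four walls sit on top of the base. The front and back walls (the −y and +y sides) span the full width; the two side walls fit between them.


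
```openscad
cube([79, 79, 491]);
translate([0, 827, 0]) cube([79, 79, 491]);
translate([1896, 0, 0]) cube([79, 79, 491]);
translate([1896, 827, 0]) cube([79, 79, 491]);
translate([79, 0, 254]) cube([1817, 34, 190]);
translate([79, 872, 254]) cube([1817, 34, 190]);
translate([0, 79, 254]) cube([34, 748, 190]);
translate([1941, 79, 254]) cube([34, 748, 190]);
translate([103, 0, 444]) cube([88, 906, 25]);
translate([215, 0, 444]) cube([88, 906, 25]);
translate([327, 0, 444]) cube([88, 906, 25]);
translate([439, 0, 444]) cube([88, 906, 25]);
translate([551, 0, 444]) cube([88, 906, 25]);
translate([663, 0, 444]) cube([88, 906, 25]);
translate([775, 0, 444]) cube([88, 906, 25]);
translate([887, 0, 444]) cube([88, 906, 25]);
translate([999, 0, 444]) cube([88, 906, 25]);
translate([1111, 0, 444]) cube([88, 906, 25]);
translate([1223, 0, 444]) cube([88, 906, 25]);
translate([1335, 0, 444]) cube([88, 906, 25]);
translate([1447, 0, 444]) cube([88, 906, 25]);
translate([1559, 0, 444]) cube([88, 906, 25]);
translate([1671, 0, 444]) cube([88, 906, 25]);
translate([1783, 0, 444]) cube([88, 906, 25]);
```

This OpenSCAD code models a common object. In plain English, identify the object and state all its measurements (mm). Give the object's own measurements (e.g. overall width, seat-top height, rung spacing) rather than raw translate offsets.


A bed frame 1975 mm long (x) by 906 mm wide (y). Four 79×79 mm corner posts, 491 mm tall, at the corners of the footprint. Four rails of 34 mm thickness and 190 mm height run between adjacent posts with their undersides at z = 254 mm, their outer faces flush with the outside of the frame (the two x-running rails run between the posts' inner faces; the two y-running rails run between the posts' inner faces). 16 slats, each 88 mm wide (x) and 25 mm thick, lie across the top of the two x-running rails, running the full 906 mm width of the frame in y; along x they sit between the end posts with a 24 mm gap after the −x posts and between neighbouring slats, leaving 25 mm before the +x posts.


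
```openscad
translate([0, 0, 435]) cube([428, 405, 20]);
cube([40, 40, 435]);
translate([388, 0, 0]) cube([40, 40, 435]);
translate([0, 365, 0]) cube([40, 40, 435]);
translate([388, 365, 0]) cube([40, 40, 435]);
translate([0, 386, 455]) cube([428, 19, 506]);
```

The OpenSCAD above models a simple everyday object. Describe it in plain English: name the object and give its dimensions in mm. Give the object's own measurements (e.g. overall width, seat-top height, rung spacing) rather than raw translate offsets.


A chair. The seat is a 428×405×20 mm slab with its top at z = 455 mm, on four 40×40 mm corner legs (flush with the seat edges, standing on z = 0). A flat backrest 19 mm thick, 506 mm tall, spans the full seat width and rises from the seat top along its +y edge, rear face flush with the rear of the seat.


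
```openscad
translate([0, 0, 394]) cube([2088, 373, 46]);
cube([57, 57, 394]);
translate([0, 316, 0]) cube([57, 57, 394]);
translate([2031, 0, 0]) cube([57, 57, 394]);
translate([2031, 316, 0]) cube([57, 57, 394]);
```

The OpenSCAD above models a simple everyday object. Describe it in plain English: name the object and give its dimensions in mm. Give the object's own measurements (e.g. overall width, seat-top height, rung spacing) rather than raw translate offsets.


A bench: a 2088×373 mm seat slab, 46 mm thick, top at z = 440 mm, on four 57×57 mm square legs flush with the seat corners and standing on z = 0.


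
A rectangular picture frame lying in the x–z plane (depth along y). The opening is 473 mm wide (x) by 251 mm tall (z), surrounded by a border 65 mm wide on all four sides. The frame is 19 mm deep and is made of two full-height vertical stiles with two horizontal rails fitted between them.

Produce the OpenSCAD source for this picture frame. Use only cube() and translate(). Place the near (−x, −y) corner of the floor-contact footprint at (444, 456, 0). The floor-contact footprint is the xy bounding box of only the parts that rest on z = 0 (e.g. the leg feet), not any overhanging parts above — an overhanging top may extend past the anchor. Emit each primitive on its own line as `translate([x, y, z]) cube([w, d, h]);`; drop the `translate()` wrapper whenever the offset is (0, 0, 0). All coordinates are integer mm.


translate([444, 456, 0]) cube([65, 19, 381]);
translate([982, 456, 0]) cube([65, 19, 381]);
translate([509, 456, 0]) cube([473, 19, 65]);
translate([509, 456, 316]) cube([473, 19, 65]);


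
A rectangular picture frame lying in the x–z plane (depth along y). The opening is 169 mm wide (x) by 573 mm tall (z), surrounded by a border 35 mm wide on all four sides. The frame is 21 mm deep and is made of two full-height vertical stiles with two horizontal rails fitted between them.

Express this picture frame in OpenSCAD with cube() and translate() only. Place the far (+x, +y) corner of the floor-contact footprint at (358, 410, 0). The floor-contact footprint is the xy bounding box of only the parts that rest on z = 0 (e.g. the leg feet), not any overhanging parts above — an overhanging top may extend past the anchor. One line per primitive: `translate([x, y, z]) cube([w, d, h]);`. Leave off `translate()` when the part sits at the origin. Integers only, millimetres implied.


translate([119, 389, 0]) cube([35, 21, 643]);
translate([323, 389, 0]) cube([35, 21, 643]);
translate([154, 389, 0]) cube([169, 21, 35]);
translate([154, 389, 608]) cube([169, 21, 35]);


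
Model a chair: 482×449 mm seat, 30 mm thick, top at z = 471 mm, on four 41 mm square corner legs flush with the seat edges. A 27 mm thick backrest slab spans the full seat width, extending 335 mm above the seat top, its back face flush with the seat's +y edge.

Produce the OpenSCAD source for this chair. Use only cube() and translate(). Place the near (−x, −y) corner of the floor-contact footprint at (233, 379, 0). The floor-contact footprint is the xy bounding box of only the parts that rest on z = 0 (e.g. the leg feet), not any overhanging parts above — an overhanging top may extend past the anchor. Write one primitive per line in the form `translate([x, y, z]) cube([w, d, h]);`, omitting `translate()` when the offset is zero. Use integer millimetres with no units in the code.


// leg_h = 471 - 30 = 441
translate([233, 379, 441]) cube([482, 449, 30]);
translate([233, 379, 0]) cube([41, 41, 441]);
translate([674, 379, 0]) cube([41, 41, 441]);
translate([233, 787, 0]) cube([41, 41, 441]);
translate([674, 787, 0]) cube([41, 41, 441]);
translate([233, 801, 471]) cube([482, 27, 335]);


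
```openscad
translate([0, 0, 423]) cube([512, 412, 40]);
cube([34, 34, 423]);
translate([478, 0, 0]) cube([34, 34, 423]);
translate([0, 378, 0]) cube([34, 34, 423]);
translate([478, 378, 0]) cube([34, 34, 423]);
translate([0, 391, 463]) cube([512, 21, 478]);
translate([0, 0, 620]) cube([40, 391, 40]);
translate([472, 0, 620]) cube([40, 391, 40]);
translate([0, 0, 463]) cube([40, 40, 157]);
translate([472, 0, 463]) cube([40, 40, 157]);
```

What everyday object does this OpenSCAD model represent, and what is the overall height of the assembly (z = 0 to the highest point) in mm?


A chair. The overall height is 941 mm.

A slab on four corner posts with a tall panel at the back — a chair. The seat slab sits at z = 423 with thickness 40, and the 478 mm backrest starts at the seat top, so the overall height is 423 + 40 + 478 = 941 mm.


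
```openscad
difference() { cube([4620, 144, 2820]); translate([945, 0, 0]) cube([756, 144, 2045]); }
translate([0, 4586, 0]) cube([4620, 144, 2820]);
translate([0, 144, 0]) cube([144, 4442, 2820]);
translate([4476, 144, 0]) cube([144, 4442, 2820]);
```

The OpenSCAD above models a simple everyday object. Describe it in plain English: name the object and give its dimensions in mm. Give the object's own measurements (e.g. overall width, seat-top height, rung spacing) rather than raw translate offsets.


A single room: four walls, each 2820 mm tall and 144 mm thick, enclosing an outside footprint 4620×4730 mm (x × y), no floor or roof. The front and back walls (−y and +y sides) run the full x-width; the side walls fit between their inner faces. A door opening 756 mm wide and 2045 mm tall is cut through the front wall from the floor up, its −x edge 945 mm from the wall's −x end.


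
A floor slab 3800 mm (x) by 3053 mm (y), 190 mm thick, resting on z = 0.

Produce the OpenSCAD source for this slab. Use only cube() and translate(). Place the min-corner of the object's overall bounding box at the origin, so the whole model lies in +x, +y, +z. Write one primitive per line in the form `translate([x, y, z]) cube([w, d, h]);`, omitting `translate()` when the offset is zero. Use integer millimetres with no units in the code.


cube([3800, 3053, 190]);


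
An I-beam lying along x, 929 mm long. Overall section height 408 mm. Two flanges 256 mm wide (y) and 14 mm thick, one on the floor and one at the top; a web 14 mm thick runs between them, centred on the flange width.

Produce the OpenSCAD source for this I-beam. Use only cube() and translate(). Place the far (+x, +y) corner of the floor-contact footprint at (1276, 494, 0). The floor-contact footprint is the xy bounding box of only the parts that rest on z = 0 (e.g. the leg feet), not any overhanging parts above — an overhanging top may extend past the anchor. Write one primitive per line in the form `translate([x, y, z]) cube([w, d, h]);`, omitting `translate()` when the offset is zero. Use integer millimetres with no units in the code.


translate([347, 238, 0]) cube([929, 256, 14]);
translate([347, 359, 14]) cube([929, 14, 380]);
translate([347, 238, 394]) cube([929, 256, 14]);


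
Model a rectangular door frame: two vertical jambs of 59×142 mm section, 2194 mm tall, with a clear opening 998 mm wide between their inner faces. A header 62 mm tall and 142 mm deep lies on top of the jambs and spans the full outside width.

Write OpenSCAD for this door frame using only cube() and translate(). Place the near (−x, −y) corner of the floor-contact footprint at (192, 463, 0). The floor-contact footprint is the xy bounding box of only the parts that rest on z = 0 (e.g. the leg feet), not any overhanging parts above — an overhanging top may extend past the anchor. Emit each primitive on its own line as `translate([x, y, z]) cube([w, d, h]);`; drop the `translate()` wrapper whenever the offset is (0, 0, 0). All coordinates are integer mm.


translate([192, 463, 0]) cube([59, 142, 2194]);
translate([1249, 463, 0]) cube([59, 142, 2194]);
translate([192, 463, 2194]) cube([1116, 142, 62]);


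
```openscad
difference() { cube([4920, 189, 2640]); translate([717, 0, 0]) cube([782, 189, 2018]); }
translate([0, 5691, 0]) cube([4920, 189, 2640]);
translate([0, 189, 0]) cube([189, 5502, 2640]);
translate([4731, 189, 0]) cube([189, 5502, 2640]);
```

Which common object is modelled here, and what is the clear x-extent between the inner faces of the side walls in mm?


A single room. The interior width is 4542 mm.

Four walls enclosing a rectangle with a door in the front wall — a room. Outside width 4920 minus two 189 mm walls gives 4542 mm.


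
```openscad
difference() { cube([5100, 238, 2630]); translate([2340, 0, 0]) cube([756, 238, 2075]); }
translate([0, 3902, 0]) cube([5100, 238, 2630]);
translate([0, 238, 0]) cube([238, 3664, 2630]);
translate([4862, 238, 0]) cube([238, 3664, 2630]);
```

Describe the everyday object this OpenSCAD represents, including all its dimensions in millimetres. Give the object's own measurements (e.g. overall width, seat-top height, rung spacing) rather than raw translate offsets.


A single room: four walls, each 2630 mm tall and 238 mm thick, enclosing an outside footprint 5100×4140 mm (x × y), no floor or roof. The front and back walls (−y and +y sides) run the full x-width; the side walls fit between their inner faces. A door opening 756 mm wide and 2075 mm tall is cut through the front wall from the floor up, its −x edge 2340 mm from the wall's −x end.


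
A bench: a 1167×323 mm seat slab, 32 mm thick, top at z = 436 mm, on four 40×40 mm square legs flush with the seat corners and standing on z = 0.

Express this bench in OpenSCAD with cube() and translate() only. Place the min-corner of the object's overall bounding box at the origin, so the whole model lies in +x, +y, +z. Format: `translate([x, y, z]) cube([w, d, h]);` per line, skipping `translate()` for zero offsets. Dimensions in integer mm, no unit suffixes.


// leg_h = 436 − 32 = 404
translate([0, 0, 404]) cube([1167, 323, 32]);
cube([40, 40, 404]);
translate([0, 283, 0]) cube([40, 40, 404]);
translate([1127, 0, 0]) cube([40, 40, 404]);
translate([1127, 283, 0]) cube([40, 40, 404]);


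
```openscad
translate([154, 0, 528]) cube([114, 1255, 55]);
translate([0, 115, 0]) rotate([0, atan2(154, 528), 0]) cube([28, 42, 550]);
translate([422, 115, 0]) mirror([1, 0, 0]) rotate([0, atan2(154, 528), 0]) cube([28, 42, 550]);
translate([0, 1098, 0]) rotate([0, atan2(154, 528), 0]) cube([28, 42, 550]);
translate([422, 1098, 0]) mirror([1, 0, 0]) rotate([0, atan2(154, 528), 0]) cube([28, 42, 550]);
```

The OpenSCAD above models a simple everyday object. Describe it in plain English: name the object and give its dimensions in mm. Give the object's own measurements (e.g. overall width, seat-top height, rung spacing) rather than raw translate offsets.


A sawhorse. A 114×1255×55 mm beam (x, y, z) sits on two A-frame leg pairs. Each pair is two raked legs of 28×42 mm section (42 mm along y) splaying symmetrically in x. Each leg rises 528 mm vertically over 154 mm of horizontal reach and is 550 mm long along its own axis. Every leg's outer bottom edge rests on the floor and its outer top edge meets a bottom edge of the beam — the left legs (tilting toward +x) meet the beam's −x bottom edge, the right legs (their mirror images, tilting toward −x) meet its +x bottom edge — so the leg tops tuck under the beam, the beam's underside is 528 mm above the floor, and the feet are 422 mm apart outside-to-outside with the beam centred between them. The two leg pairs are set in 115 mm from either end of the beam.


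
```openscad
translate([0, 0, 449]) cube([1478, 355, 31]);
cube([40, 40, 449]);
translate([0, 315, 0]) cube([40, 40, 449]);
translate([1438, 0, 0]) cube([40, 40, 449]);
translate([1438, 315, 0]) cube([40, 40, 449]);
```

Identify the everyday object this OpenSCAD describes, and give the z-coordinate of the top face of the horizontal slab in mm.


A bench. The seat-top height is 480 mm.

A long slab on four corner posts — a bench. The slab sits at z = 449 with thickness 31, so the top is 449 + 31 = 480 mm.


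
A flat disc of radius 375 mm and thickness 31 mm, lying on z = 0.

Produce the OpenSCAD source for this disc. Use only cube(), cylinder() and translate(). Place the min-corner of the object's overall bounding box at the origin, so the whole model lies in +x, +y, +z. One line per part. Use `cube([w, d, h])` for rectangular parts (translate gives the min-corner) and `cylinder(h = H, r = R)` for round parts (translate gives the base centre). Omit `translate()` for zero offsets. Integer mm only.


translate([375, 375, 0]) cylinder(h = 31, r = 375);


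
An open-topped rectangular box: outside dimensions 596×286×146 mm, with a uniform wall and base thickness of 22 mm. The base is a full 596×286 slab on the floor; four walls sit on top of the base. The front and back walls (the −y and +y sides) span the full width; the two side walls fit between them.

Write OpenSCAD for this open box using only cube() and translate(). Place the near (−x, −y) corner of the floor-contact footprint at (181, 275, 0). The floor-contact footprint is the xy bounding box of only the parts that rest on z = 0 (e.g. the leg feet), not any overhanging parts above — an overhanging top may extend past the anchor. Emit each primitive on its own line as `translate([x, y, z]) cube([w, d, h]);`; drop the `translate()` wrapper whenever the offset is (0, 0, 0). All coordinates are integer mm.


translate([181, 275, 0]) cube([596, 286, 22]);
translate([181, 275, 22]) cube([596, 22, 124]);
translate([181, 539, 22]) cube([596, 22, 124]);
translate([181, 297, 22]) cube([22, 242, 124]);
translate([755, 297, 22]) cube([22, 242, 124]);


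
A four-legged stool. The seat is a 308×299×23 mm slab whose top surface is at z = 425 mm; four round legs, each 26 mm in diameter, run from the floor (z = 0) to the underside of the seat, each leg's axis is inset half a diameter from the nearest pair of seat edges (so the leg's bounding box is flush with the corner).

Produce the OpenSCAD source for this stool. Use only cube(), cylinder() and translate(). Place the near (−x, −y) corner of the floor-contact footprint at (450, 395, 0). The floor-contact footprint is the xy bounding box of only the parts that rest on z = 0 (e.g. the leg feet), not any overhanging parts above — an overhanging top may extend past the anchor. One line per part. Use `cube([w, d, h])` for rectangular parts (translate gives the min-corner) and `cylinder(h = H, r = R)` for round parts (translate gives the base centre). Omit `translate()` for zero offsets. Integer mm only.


translate([450, 395, 402]) cube([308, 299, 23]);
translate([463, 408, 0]) cylinder(h = 402, r = 13);
translate([745, 408, 0]) cylinder(h = 402, r = 13);
translate([463, 681, 0]) cylinder(h = 402, r = 13);
translate([745, 681, 0]) cylinder(h = 402, r = 13);


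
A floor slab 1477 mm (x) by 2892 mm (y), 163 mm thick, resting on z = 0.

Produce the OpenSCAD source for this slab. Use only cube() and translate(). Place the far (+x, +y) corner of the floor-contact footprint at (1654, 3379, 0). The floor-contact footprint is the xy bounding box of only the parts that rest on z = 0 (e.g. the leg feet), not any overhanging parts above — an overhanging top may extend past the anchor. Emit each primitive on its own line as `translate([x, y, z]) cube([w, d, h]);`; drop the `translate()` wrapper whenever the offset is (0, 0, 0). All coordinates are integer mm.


translate([177, 487, 0]) cube([1477, 2892, 163]);


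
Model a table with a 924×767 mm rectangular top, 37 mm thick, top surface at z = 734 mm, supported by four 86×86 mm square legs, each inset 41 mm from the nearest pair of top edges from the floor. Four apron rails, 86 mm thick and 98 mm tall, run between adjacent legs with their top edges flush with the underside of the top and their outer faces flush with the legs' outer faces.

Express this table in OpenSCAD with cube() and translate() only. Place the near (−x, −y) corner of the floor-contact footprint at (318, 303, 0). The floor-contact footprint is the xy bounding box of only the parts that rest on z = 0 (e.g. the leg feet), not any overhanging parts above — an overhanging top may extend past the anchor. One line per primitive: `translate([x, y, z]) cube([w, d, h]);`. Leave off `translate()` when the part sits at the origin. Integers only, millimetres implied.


translate([277, 262, 697]) cube([924, 767, 37]);
translate([318, 303, 0]) cube([86, 86, 697]);
translate([1074, 303, 0]) cube([86, 86, 697]);
translate([318, 902, 0]) cube([86, 86, 697]);
translate([1074, 902, 0]) cube([86, 86, 697]);
translate([404, 303, 599]) cube([670, 86, 98]);
translate([404, 902, 599]) cube([670, 86, 98]);
translate([318, 389, 599]) cube([86, 513, 98]);
translate([1074, 389, 599]) cube([86, 513, 98]);


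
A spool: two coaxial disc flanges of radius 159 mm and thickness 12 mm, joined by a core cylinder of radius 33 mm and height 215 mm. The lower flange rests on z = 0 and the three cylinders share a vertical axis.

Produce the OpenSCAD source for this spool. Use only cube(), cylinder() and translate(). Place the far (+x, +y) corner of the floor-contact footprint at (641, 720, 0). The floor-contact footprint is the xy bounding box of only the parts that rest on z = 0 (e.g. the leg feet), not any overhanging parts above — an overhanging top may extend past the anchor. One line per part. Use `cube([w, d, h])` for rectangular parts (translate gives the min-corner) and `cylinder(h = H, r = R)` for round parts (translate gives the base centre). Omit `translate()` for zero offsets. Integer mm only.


translate([482, 561, 0]) cylinder(h = 12, r = 159);
translate([482, 561, 12]) cylinder(h = 215, r = 33);
translate([482, 561, 227]) cylinder(h = 12, r = 159);


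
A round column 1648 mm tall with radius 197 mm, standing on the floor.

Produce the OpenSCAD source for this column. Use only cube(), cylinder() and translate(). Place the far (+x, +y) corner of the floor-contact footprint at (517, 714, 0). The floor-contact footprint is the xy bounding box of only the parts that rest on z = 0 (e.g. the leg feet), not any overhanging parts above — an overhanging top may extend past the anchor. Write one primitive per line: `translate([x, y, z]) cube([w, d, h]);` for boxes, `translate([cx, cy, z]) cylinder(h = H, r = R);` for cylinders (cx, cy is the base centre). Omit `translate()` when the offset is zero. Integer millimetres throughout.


translate([320, 517, 0]) cylinder(h = 1648, r = 197);


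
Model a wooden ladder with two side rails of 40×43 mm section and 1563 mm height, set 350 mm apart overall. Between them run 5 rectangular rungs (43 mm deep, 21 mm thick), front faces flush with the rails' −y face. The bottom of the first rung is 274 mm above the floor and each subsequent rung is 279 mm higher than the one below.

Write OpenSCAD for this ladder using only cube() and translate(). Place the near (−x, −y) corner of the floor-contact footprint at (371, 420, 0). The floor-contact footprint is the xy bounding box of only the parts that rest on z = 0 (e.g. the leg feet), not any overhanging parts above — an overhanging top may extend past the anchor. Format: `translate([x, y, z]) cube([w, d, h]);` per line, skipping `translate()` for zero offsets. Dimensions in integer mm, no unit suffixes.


// rung span = 350 - 2*40 = 270
// rung[k] z = 274 + k*279
translate([371, 420, 0]) cube([40, 43, 1563]);
translate([681, 420, 0]) cube([40, 43, 1563]);
translate([411, 420, 274]) cube([270, 43, 21]);
translate([411, 420, 553]) cube([270, 43, 21]);
translate([411, 420, 832]) cube([270, 43, 21]);
translate([411, 420, 1111]) cube([270, 43, 21]);
translate([411, 420, 1390]) cube([270, 43, 21]);


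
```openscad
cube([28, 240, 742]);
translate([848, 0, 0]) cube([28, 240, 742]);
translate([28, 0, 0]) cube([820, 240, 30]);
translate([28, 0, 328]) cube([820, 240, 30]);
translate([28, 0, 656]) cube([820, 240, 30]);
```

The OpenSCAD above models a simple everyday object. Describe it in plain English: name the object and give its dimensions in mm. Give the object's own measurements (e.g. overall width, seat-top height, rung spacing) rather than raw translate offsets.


An open bookshelf. Two side panels, each 28 mm thick, 240 mm deep and 742 mm tall, stand 876 mm apart (outside-to-outside). Between them sit 3 shelves, each 30 mm thick and 240 mm deep, spanning the full gap between the sides. The bottom shelf rests on the floor (its underside at z = 0) and the clear gap between one shelf's top and the next shelf's underside is 298 mm.


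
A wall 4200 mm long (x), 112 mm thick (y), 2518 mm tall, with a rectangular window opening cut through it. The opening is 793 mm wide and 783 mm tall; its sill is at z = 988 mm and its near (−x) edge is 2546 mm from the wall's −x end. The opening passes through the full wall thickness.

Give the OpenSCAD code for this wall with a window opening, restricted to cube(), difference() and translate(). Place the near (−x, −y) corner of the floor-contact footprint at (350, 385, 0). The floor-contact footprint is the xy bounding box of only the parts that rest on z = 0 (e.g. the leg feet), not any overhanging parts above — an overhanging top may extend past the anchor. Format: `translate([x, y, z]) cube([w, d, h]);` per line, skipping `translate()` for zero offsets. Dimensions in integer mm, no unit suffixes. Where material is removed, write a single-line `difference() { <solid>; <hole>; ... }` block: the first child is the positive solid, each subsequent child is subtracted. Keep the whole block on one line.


difference() { translate([350, 385, 0]) cube([4200, 112, 2518]); translate([2896, 385, 988]) cube([793, 112, 783]); }


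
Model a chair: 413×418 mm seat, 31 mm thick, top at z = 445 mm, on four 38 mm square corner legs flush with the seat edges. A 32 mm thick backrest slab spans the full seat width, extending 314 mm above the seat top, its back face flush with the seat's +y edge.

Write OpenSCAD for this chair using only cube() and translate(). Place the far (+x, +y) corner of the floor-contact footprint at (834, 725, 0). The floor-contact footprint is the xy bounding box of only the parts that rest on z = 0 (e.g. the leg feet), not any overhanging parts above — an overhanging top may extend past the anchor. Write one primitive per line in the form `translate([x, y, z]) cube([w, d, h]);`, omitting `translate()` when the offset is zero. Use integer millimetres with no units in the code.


translate([421, 307, 414]) cube([413, 418, 31]);
translate([421, 307, 0]) cube([38, 38, 414]);
translate([796, 307, 0]) cube([38, 38, 414]);
translate([421, 687, 0]) cube([38, 38, 414]);
translate([796, 687, 0]) cube([38, 38, 414]);
translate([421, 693, 445]) cube([413, 32, 314]);
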